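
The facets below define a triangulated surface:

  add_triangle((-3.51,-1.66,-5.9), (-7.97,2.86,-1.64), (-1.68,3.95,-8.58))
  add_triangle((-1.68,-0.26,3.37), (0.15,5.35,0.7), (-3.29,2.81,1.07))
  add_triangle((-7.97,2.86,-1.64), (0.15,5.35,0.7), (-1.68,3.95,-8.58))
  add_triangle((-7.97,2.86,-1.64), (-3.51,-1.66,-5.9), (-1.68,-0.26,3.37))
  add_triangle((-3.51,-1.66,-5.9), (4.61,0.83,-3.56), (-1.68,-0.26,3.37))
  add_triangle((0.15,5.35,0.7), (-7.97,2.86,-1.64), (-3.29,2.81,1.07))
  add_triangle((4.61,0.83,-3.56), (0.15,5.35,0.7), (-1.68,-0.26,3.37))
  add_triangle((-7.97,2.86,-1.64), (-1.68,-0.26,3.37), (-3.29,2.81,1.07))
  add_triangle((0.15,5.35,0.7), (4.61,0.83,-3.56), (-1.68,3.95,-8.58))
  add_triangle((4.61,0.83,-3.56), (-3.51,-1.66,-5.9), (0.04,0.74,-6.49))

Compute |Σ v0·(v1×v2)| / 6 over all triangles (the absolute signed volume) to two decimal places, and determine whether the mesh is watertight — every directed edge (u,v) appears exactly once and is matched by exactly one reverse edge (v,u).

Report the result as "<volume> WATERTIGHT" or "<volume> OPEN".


Per-triangle v0·(v1×v2)/6:
  t1: +54.9546
  t2: +9.1776
  t3: +62.0816
  t4: +20.3445
  t5: +1.3562
  t6: +11.0918
  t7: +8.4502
  t8: +10.0445
  t9: +43.0623
  t10: +9.9500
Σ = +230.5131 → |volume| = 230.51

Directed edges: 30 total; 4 unmatched, e.g. (-1.68,3.95,-8.58)→(-3.51,-1.66,-5.9) → open.

230.51 OPEN


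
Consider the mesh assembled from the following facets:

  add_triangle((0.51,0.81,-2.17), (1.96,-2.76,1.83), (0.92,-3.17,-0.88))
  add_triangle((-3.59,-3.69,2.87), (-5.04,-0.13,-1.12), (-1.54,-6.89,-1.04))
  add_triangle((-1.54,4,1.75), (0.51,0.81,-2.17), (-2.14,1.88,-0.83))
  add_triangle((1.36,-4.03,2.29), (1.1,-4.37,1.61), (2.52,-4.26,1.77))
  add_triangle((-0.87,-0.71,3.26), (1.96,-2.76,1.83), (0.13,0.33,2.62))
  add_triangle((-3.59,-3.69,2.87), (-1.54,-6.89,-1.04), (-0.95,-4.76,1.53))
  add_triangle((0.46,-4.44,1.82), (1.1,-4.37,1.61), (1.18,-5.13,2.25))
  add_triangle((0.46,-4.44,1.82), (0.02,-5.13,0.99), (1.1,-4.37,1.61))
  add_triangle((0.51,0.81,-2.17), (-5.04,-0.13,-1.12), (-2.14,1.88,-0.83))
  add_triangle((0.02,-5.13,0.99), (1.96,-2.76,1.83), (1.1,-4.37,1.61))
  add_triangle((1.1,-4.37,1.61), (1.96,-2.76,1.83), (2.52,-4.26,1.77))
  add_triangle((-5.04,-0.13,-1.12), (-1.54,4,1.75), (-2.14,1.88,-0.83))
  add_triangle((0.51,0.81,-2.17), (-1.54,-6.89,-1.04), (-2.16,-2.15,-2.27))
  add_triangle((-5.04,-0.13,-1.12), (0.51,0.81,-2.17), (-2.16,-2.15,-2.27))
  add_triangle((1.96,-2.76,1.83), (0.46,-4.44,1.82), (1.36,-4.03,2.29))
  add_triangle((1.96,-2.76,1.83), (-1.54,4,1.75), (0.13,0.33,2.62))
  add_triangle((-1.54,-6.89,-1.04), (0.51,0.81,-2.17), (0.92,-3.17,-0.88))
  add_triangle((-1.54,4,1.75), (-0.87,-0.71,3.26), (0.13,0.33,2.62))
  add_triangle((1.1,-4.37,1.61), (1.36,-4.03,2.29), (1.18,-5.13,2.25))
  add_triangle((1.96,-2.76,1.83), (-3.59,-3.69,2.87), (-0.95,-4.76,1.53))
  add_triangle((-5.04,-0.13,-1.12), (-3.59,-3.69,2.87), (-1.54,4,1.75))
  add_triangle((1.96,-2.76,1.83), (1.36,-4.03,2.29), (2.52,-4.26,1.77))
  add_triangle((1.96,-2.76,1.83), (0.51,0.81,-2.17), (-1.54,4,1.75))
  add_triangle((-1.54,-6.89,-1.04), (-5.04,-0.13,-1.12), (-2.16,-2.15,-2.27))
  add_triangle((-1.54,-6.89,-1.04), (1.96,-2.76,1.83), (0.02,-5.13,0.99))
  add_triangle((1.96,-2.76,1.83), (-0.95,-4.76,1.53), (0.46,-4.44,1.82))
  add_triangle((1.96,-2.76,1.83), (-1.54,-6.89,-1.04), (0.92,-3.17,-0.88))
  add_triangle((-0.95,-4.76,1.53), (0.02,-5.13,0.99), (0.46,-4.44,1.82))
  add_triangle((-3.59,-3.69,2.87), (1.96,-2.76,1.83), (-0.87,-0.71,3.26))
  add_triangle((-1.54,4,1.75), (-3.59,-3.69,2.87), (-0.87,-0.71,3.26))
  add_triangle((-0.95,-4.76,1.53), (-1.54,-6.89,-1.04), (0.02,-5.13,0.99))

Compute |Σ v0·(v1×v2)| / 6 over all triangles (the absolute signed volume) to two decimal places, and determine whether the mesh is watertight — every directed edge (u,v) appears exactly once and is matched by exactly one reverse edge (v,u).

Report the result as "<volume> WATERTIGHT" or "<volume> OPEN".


Per-triangle v0·(v1×v2)/6:
  t1: +2.4884
  t2: +23.2138
  t3: +3.2888
  t4: +0.7986
  t5: +2.2620
  t6: +7.5882
  t7: +0.1575
  t8: +0.6016
  t9: +3.4745
  t10: +0.0764
  t11: -0.6726
  t12: +4.6038
  t13: +5.1557
  t14: +5.2150
  t15: -0.3032
  t16: +0.9606
  t17: +4.1351
  t18: +2.4989
  t19: +0.1559
  t20: +5.4887
  t21: +18.7684
  t22: +0.6398
  t23: +3.1745
  t24: +9.0725
  t25: +2.2112
  t26: +0.2244
  t27: +5.3895
  t28: +1.0290
  t29: +7.7007
  t30: +8.5093
  t31: +2.7814
Σ = +130.6884 → |volume| = 130.69

Directed edges: 93 total; 3 unmatched, e.g. (1.18,-5.13,2.25)→(0.46,-4.44,1.82) → open.

130.69 OPEN


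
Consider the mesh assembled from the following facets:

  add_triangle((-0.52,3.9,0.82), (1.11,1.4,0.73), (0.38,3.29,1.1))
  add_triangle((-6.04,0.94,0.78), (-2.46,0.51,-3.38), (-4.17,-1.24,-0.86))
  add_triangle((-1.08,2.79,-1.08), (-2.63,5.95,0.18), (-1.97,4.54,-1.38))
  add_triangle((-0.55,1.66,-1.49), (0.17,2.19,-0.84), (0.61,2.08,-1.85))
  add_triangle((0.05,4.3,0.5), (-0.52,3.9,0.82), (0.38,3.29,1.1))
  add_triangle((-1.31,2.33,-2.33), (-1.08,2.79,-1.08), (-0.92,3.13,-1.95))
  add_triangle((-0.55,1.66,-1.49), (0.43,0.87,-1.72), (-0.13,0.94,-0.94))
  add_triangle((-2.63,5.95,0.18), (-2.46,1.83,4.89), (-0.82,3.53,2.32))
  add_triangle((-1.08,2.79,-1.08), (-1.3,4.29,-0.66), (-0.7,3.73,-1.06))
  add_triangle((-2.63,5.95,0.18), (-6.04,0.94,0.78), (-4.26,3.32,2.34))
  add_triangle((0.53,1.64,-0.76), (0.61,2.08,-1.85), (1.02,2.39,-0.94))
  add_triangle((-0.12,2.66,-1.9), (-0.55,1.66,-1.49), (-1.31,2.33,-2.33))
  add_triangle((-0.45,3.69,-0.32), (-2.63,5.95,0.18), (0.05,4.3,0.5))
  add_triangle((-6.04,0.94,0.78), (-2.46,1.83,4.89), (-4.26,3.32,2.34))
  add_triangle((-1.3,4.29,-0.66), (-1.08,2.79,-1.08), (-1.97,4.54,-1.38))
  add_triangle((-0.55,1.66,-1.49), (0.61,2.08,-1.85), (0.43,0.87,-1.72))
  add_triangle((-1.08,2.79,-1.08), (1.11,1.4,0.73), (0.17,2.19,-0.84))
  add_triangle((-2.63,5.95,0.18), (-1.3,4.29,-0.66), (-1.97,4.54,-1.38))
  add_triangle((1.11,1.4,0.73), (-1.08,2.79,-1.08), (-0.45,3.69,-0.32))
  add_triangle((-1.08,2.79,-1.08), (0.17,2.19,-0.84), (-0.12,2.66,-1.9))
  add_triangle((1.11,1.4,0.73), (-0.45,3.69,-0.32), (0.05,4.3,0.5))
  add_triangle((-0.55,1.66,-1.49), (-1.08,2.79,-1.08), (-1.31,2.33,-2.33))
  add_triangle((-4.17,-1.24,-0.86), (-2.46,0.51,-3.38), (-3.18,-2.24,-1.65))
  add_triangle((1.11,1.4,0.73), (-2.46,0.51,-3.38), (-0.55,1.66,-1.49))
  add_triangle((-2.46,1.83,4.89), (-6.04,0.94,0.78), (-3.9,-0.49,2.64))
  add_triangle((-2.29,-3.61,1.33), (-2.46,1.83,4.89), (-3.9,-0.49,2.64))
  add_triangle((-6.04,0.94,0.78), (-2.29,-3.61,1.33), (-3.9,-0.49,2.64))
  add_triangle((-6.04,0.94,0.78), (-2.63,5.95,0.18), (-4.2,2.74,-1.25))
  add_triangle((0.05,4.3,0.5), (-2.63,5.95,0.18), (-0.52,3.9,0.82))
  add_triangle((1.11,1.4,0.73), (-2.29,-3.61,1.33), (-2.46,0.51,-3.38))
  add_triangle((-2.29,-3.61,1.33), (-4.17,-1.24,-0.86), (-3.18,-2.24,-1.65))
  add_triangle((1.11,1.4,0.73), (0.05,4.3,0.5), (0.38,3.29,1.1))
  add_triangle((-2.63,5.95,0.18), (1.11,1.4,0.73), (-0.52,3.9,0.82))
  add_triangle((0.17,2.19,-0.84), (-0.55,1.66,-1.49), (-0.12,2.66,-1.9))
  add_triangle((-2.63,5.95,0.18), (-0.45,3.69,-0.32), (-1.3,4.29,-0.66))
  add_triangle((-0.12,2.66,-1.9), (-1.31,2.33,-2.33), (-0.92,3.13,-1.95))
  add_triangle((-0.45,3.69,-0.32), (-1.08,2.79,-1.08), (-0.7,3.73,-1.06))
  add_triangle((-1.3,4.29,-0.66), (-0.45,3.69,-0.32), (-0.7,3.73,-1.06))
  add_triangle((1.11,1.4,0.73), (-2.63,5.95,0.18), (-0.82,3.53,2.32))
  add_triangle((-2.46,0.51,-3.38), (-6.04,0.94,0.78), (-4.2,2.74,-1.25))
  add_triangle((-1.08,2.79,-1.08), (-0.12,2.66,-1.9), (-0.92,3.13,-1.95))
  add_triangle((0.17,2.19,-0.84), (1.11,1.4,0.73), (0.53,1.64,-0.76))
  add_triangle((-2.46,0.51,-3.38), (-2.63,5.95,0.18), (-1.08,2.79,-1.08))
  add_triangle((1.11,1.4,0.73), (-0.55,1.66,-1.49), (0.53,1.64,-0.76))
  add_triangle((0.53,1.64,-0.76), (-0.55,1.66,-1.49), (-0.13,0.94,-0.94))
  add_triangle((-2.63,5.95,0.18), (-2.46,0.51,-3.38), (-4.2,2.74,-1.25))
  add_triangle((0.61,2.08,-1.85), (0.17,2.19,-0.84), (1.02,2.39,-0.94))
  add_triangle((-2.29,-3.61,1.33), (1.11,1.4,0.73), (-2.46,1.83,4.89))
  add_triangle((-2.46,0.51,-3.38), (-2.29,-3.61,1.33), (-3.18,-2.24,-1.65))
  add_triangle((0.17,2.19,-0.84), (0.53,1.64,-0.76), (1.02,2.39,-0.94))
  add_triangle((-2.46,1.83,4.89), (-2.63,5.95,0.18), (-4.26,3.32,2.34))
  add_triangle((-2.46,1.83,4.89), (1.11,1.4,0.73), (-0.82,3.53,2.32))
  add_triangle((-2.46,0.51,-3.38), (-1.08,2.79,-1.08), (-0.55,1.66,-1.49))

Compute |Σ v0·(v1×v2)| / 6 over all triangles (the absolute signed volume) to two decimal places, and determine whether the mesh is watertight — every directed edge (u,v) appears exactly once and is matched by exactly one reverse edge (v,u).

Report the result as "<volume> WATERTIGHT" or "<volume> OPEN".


116.56 OPEN

Per-triangle v0·(v1×v2)/6:
  t1: -0.1123
  t2: +7.2104
  t3: -0.1881
  t4: +0.4004
  t5: +0.3804
  t6: +0.3338
  t7: -0.0280
  t8: +7.1731
  t9: +0.2817
  t10: +10.4102
  t11: -0.0571
  t12: +0.0223
  t13: +1.2682
  t14: +9.6223
  t15: +0.1622
  t16: +0.3409
  t17: +0.5960
  t18: +0.8684
  t19: +0.2727
  t20: +0.4152
  t21: +0.3868
  t22: -0.2223
  t23: +3.4421
  t24: +0.0132
  t25: +8.1613
  t26: +6.6577
  t27: +7.3880
  t28: +9.6620
  t29: +0.9164
  t30: -1.6602
  t31: +3.6452
  t32: +0.4234
  t33: -0.3826
  t34: -0.1163
  t35: +0.6698
  t36: +0.3825
  t37: -0.2087
  t38: +0.3085
  t39: +3.2895
  t40: +7.5367
  t41: +0.1943
  t42: +0.2341
  t43: +3.0962
  t44: -0.2799
  t45: -0.0643
  t46: +7.1103
  t47: +0.3167
  t48: +3.4569
  t49: -0.7670
  t50: -0.0365
  t51: +9.7213
  t52: +2.8859
  t53: +1.0286
Σ = +116.5622 → |volume| = 116.56

Directed edges: 159 total; 7 unmatched, e.g. (-4.17,-1.24,-0.86)→(-6.04,0.94,0.78) → open.


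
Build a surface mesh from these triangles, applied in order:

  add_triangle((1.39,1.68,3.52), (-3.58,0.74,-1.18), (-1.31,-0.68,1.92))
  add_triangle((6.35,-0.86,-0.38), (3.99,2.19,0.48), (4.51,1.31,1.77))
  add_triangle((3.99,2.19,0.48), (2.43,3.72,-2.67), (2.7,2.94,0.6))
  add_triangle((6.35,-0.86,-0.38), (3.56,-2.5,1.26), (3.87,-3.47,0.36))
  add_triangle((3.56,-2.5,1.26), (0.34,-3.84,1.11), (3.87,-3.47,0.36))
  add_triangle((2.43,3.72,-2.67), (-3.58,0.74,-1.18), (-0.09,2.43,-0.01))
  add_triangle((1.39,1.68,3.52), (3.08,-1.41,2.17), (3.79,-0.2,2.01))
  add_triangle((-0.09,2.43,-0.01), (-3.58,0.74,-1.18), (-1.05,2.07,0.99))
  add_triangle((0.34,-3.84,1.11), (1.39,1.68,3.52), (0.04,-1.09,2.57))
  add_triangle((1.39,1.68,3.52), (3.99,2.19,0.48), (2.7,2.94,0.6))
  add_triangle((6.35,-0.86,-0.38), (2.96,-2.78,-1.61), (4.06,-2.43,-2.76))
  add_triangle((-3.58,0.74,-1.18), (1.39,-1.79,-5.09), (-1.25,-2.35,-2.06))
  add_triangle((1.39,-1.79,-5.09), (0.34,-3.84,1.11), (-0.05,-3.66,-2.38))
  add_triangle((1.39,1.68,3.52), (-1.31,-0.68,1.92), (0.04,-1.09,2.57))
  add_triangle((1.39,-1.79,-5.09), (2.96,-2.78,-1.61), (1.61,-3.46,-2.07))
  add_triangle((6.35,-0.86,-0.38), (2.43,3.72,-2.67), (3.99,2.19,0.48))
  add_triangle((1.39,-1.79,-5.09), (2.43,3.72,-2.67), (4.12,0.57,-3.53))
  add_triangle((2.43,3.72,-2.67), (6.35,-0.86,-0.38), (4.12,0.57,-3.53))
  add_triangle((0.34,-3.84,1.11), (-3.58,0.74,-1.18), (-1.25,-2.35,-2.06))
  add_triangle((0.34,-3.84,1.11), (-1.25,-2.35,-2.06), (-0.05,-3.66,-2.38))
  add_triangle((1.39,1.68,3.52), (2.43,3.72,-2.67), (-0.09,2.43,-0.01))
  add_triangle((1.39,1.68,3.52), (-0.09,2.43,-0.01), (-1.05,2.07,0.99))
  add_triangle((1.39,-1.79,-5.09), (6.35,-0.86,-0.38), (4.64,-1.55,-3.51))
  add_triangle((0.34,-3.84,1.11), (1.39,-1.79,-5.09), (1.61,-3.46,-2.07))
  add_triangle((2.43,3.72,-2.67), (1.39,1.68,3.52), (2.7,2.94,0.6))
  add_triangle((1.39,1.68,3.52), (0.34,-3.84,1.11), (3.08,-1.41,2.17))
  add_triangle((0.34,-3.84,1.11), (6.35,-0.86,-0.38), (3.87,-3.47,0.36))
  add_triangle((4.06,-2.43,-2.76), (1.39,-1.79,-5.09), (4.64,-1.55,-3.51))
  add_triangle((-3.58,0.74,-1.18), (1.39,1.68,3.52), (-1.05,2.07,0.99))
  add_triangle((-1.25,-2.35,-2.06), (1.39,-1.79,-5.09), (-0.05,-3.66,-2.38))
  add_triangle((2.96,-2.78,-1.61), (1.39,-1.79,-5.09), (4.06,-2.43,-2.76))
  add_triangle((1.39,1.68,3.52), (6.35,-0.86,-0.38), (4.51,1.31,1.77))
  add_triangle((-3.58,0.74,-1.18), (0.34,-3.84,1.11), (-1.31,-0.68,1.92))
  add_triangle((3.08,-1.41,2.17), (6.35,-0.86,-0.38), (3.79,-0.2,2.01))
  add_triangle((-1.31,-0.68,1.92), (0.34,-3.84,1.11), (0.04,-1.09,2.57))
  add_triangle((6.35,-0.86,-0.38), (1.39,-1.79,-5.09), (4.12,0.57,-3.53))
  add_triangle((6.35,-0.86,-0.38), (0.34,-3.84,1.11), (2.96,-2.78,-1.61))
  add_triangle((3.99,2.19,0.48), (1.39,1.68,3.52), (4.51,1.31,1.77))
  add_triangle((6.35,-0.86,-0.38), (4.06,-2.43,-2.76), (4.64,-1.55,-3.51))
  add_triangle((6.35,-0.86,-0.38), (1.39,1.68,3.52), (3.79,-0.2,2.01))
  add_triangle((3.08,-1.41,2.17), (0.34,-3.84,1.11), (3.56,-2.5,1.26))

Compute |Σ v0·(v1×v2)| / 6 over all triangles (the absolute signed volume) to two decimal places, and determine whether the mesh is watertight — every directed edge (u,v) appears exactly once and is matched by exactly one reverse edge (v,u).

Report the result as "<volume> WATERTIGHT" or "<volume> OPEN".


166.74 OPEN

Per-triangle v0·(v1×v2)/6:
  t1: +4.4976
  t2: +4.4334
  t3: +3.3090
  t4: +3.3291
  t5: +2.5993
  t6: +5.0435
  t7: +2.7871
  t8: +1.9006
  t9: +2.3655
  t10: +3.0830
  t11: +3.4865
  t12: +7.1572
  t13: +4.0521
  t14: +1.8978
  t15: +3.8793
  t16: +10.3753
  t17: +9.8600
  t18: +11.0568
  t19: +5.2599
  t20: +2.5524
  t21: +5.2292
  t22: +1.9776
  t23: -0.5960
  t24: +2.2587
  t25: +1.7924
  t26: +5.8402
  t27: -1.1487
  t28: +3.6725
  t29: +1.8168
  t30: +3.3756
  t31: +3.0891
  t32: +3.2914
  t33: +4.7237
  t34: +3.1310
  t35: +1.9151
  t36: +11.5431
  t37: +8.5994
  t38: +3.3470
  t39: +3.9768
  t40: +3.2280
  t41: +2.7495
Σ = +166.7377 → |volume| = 166.74

Directed edges: 123 total; 9 unmatched, e.g. (6.35,-0.86,-0.38)→(3.56,-2.5,1.26) → open.


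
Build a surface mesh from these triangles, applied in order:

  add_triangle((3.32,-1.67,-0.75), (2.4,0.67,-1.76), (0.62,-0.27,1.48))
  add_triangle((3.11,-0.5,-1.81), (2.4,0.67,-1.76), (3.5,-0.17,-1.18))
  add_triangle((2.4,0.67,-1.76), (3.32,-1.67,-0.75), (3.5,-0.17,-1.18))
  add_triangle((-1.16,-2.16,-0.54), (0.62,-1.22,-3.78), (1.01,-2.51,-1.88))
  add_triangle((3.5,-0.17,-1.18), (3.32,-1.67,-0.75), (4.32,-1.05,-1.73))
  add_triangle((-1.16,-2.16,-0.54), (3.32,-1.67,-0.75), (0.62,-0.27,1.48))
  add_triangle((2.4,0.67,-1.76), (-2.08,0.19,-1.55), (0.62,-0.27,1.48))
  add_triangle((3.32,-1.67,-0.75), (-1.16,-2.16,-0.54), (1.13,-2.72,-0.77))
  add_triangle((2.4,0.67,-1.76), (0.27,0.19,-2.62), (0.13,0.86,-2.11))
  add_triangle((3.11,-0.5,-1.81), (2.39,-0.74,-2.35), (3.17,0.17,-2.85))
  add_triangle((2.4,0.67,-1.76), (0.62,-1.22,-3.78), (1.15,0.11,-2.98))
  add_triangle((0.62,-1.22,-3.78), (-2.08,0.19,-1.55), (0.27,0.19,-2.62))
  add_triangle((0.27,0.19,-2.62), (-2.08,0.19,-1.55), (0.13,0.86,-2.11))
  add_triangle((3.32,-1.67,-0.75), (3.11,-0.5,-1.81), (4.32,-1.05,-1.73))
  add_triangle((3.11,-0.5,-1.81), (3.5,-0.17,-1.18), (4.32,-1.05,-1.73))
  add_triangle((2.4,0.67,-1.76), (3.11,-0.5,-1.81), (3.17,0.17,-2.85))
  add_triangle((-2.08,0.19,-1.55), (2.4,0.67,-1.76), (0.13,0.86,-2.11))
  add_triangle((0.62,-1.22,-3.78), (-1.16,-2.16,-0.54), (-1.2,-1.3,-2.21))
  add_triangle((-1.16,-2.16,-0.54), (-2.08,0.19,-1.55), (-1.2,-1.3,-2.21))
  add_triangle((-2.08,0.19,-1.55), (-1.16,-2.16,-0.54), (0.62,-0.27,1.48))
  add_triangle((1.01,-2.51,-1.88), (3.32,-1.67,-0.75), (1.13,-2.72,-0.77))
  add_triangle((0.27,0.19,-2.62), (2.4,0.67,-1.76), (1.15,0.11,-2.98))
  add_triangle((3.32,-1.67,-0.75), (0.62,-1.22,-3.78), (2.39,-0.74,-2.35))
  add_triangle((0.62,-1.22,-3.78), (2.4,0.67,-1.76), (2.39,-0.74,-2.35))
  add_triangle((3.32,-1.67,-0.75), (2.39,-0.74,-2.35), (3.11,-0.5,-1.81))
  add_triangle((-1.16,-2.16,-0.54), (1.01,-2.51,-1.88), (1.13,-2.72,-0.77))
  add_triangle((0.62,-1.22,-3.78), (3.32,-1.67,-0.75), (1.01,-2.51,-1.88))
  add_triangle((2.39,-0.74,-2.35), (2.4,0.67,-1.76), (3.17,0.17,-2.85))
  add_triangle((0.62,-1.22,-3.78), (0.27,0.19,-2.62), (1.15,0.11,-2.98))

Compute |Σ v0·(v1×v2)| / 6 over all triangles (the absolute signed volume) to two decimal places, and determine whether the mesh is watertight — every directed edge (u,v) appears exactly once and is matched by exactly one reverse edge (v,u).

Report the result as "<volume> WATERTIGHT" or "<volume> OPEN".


Per-triangle v0·(v1×v2)/6:
  t1: +1.7110
  t2: +0.5429
  t3: -0.6674
  t4: +2.3748
  t5: +0.4217
  t6: +2.4408
  t7: +0.0513
  t8: -0.1735
  t9: +0.7056
  t10: +0.5232
  t11: +0.9099
  t12: +1.4535
  t13: +0.6885
  t14: +0.2440
  t15: +0.3175
  t16: +0.4221
  t17: -0.3922
  t18: +1.4932
  t19: +1.1921
  t20: +0.7757
  t21: +1.3964
  t22: +0.3024
  t23: +1.8405
  t24: +1.5389
  t25: +0.7828
  t26: +1.0918
  t27: +3.2021
  t28: -0.1249
  t29: +0.5393
Σ = +25.6042 → |volume| = 25.60

Directed edges: 87 total; 3 unmatched, e.g. (0.62,-1.22,-3.78)→(-2.08,0.19,-1.55) → open.

25.60 OPEN


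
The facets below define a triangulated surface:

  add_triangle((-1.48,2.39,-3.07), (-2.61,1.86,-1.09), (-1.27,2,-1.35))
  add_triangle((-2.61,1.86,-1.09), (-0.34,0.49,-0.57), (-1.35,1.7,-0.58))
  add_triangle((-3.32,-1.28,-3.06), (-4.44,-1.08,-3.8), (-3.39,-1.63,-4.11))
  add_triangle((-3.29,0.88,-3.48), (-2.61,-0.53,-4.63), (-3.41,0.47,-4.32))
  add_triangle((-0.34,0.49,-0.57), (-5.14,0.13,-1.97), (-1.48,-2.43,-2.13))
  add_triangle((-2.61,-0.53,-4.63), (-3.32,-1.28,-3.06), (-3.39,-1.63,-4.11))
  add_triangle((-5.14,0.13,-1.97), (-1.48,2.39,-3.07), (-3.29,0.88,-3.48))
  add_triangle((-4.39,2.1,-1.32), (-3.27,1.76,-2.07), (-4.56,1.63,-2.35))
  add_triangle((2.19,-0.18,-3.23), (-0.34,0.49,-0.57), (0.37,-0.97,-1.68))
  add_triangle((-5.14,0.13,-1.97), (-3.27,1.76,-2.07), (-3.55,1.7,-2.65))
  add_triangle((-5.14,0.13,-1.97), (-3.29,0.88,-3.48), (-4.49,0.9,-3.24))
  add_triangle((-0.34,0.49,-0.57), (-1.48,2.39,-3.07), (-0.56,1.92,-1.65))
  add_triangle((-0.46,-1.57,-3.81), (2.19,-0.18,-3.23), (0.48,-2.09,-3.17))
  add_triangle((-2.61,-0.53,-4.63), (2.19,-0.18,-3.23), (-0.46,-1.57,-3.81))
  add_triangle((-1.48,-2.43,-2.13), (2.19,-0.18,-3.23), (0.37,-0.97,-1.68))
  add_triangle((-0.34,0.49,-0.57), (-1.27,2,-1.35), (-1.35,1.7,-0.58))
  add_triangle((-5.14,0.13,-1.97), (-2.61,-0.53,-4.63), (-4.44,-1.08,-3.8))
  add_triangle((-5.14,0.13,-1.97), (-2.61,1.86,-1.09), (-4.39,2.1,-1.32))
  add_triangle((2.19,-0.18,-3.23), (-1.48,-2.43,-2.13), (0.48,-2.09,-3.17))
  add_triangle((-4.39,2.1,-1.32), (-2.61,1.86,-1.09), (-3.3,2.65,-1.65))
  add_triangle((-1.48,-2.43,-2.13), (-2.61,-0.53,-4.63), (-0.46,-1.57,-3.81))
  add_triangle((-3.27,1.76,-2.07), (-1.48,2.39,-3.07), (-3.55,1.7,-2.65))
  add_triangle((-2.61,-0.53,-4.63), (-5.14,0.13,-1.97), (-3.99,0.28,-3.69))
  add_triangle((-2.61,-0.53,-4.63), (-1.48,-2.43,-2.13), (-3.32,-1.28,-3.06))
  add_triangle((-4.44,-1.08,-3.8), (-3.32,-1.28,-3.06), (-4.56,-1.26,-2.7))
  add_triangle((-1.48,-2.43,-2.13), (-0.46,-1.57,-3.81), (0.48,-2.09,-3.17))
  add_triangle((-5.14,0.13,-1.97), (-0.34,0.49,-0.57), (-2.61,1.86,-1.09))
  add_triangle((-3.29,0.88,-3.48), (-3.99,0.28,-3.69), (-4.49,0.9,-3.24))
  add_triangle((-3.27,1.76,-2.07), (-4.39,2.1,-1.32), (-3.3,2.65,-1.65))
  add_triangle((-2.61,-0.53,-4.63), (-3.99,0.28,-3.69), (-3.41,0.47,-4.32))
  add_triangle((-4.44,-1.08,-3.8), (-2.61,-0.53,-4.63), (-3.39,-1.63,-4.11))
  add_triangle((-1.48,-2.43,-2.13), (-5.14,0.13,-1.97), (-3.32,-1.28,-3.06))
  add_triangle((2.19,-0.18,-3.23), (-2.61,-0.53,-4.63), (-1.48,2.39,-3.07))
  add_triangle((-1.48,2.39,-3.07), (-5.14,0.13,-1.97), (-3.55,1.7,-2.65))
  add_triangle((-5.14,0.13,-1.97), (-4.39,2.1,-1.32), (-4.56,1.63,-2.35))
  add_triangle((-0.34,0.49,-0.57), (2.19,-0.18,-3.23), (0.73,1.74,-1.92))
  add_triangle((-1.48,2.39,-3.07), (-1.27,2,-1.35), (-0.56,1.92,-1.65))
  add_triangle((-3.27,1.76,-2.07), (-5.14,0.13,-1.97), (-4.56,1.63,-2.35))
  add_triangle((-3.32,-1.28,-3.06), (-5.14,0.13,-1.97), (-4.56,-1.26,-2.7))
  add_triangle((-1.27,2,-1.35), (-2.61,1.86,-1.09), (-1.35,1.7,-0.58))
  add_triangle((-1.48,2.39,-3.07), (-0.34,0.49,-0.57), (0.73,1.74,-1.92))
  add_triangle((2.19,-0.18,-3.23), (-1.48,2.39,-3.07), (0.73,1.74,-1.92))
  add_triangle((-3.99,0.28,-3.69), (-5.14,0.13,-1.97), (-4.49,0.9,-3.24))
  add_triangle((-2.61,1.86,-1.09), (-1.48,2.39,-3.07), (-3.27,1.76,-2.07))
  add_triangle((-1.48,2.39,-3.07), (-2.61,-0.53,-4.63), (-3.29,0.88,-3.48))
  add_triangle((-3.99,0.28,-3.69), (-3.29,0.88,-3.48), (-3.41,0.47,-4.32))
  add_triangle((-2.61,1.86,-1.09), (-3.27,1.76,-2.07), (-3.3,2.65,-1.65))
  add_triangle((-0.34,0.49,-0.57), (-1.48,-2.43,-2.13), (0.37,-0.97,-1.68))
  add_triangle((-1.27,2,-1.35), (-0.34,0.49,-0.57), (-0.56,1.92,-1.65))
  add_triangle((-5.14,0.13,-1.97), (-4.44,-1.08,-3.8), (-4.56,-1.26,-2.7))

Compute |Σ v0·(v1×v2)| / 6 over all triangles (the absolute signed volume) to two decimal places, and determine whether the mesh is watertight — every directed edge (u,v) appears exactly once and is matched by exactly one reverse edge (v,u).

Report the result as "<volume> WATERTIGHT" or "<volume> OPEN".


42.74 WATERTIGHT

Per-triangle v0·(v1×v2)/6:
  t1: +0.6918
  t2: -0.1356
  t3: +0.2923
  t4: -0.0271
  t5: -1.5739
  t6: -0.6573
  t7: +2.7638
  t8: +0.5786
  t9: -0.5588
  t10: +0.7261
  t11: -0.4581
  t12: -0.0268
  t13: +1.9145
  t14: +3.7564
  t15: +0.4227
  t16: -0.0270
  t17: +2.6360
  t18: -0.7100
  t19: -0.9349
  t20: +0.0550
  t21: +3.0916
  t22: +0.5947
  t23: +1.6601
  t24: +2.4904
  t25: +0.4449
  t26: +1.4590
  t27: -0.6388
  t28: +0.5640
  t29: +0.7577
  t30: +0.8932
  t31: +1.5219
  t32: +1.9524
  t33: +8.4480
  t34: +0.8537
  t35: +1.4967
  t36: -0.5617
  t37: +0.3157
  t38: +0.1943
  t39: -0.9934
  t40: +0.2554
  t41: +0.0474
  t42: +2.7529
  t43: +1.2227
  t44: +1.0175
  t45: +3.0571
  t46: +0.4364
  t47: -0.1588
  t48: -0.6035
  t49: -0.0560
  t50: +1.4995
Σ = +42.7429 → |volume| = 42.74

Directed edges: 150 total, each appears once with its reverse present → watertight.


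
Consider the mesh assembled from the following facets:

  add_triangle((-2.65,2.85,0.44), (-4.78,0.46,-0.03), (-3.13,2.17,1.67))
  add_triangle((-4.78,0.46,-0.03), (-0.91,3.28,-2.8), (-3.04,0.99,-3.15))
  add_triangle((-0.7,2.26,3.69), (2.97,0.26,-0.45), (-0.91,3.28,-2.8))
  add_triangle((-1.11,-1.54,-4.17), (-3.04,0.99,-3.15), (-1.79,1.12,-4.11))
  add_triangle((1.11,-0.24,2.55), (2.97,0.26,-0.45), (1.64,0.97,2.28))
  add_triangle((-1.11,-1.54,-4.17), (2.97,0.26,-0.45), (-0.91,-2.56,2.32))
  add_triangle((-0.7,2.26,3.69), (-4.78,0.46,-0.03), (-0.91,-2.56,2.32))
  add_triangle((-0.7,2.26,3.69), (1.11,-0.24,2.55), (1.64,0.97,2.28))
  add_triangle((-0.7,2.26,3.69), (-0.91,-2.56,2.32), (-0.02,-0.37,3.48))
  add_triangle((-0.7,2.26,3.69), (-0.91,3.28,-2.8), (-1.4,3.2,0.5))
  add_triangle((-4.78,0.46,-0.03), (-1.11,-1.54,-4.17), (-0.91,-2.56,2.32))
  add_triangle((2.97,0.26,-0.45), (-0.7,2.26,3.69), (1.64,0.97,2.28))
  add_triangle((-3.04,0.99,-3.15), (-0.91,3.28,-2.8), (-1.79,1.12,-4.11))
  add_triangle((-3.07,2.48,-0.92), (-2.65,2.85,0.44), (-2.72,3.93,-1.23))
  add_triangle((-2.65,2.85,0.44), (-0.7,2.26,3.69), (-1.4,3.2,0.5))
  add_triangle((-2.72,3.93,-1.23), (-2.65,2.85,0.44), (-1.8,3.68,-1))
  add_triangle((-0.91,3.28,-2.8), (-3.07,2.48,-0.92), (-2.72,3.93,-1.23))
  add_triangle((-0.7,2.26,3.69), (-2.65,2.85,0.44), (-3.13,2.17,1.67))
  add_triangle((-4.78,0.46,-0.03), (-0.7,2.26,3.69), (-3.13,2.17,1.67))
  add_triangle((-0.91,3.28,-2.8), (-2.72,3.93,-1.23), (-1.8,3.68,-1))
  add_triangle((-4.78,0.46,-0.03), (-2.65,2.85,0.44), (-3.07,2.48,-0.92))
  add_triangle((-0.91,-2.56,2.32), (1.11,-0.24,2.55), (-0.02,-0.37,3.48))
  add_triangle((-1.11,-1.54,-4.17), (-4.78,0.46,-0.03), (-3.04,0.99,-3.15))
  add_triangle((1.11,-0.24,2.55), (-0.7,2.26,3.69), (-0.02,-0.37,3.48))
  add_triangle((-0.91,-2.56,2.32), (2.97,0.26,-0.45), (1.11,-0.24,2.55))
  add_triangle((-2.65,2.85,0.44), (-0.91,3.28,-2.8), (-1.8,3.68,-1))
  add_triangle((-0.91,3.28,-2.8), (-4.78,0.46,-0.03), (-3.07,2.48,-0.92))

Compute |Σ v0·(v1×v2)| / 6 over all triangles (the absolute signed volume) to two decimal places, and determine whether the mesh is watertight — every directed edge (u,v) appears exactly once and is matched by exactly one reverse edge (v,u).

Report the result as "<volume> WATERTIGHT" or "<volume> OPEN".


92.89 OPEN

Per-triangle v0·(v1×v2)/6:
  t1: +2.8132
  t2: +6.4103
  t3: +9.3359
  t4: +2.9945
  t5: +1.5340
  t6: +6.8847
  t7: +11.8549
  t8: +1.8786
  t9: +2.2901
  t10: +1.4444
  t11: +11.8321
  t12: +1.4392
  t13: +2.9039
  t14: +1.2447
  t15: +2.4963
  t16: +0.7190
  t17: +1.7004
  t18: +2.6539
  t19: +2.5487
  t20: +1.0029
  t21: +2.6568
  t22: +1.4928
  t23: +6.4208
  t24: +1.7424
  t25: +2.9731
  t26: -0.9531
  t27: +2.5723
Σ = +92.8868 → |volume| = 92.89

Directed edges: 81 total; 7 unmatched, e.g. (2.97,0.26,-0.45)→(-0.91,3.28,-2.8) → open.


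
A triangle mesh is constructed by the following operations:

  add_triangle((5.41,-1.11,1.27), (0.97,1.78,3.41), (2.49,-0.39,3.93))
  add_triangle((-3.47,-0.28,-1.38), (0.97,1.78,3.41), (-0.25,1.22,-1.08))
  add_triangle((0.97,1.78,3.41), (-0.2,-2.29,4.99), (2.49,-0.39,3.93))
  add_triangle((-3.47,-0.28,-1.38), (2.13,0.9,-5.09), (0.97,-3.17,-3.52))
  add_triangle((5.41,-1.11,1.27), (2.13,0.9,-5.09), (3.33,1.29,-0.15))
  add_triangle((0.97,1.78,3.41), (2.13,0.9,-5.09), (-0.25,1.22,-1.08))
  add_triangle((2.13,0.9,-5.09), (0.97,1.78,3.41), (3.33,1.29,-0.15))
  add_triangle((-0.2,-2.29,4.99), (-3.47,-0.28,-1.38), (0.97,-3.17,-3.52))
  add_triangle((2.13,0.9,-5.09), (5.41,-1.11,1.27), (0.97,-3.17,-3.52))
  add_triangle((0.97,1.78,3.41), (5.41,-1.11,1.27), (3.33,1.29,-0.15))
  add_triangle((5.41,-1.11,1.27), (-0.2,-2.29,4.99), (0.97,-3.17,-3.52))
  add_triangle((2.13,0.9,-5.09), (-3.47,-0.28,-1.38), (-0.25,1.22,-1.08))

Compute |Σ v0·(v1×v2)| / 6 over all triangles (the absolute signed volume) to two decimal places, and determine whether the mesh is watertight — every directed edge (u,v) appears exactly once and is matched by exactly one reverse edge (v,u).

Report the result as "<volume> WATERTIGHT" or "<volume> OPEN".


110.68 OPEN

Per-triangle v0·(v1×v2)/6:
  t1: +5.6228
  t2: +3.1341
  t3: +6.0640
  t4: +12.7980
  t5: +8.8225
  t6: +3.5115
  t7: +4.0356
  t8: +14.6598
  t9: +19.4928
  t10: +7.3245
  t11: +21.3701
  t12: +3.8454
Σ = +110.6812 → |volume| = 110.68

Directed edges: 36 total; 6 unmatched, e.g. (2.49,-0.39,3.93)→(5.41,-1.11,1.27) → open.


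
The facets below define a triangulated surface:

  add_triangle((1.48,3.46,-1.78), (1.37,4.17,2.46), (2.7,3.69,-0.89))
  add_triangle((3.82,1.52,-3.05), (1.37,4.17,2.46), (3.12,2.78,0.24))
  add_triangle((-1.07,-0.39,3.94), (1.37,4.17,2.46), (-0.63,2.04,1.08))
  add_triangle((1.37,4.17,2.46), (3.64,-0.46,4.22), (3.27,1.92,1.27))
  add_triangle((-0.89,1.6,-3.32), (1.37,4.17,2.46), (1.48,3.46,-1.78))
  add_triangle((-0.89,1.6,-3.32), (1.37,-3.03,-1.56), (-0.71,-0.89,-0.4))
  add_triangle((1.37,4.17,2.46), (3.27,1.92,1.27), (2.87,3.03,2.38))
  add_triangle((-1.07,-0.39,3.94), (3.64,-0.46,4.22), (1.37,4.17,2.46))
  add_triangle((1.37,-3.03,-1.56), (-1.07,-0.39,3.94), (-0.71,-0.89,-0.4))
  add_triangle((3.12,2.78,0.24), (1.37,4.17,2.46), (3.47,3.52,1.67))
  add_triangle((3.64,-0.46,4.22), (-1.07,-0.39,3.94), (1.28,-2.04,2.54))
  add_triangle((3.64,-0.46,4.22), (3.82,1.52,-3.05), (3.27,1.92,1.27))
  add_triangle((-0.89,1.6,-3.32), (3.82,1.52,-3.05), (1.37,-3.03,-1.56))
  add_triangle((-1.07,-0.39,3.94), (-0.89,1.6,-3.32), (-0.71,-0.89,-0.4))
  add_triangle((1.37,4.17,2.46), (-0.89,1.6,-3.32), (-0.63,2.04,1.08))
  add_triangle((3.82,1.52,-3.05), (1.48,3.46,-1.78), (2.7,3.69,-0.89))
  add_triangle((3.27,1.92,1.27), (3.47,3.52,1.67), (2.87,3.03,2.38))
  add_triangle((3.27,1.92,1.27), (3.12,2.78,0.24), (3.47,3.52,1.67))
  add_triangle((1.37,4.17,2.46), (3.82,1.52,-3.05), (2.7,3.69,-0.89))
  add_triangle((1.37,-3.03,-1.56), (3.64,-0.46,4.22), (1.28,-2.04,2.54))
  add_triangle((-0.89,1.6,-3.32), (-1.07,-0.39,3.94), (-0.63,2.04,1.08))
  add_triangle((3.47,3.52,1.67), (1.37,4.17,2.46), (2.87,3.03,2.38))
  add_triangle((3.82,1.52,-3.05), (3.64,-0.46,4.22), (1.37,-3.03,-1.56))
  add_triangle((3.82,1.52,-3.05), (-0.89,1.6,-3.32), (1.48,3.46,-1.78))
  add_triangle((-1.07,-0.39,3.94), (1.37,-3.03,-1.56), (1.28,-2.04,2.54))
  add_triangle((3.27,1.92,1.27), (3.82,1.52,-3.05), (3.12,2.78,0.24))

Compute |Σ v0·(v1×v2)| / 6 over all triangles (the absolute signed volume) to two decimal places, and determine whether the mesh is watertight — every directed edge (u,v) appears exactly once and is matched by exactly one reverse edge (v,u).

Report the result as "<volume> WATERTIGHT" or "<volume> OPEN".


Per-triangle v0·(v1×v2)/6:
  t1: +3.2192
  t2: +2.8218
  t3: +3.8491
  t4: +7.8764
  t5: +4.7768
  t6: +2.3327
  t7: -0.9079
  t8: +13.9275
  t9: +2.2895
  t10: +1.6276
  t11: +5.5665
  t12: +7.5230
  t13: +9.7543
  t14: +1.7771
  t15: +3.7316
  t16: +3.3101
  t17: +0.7862
  t18: +0.9517
  t19: +2.9971
  t20: +5.4177
  t21: +2.2447
  t22: +1.4824
  t23: +16.7870
  t24: +6.6233
  t25: +3.0076
  t26: +2.7254
Σ = +116.4983 → |volume| = 116.50

Directed edges: 78 total, each appears once with its reverse present → watertight.

116.50 WATERTIGHT


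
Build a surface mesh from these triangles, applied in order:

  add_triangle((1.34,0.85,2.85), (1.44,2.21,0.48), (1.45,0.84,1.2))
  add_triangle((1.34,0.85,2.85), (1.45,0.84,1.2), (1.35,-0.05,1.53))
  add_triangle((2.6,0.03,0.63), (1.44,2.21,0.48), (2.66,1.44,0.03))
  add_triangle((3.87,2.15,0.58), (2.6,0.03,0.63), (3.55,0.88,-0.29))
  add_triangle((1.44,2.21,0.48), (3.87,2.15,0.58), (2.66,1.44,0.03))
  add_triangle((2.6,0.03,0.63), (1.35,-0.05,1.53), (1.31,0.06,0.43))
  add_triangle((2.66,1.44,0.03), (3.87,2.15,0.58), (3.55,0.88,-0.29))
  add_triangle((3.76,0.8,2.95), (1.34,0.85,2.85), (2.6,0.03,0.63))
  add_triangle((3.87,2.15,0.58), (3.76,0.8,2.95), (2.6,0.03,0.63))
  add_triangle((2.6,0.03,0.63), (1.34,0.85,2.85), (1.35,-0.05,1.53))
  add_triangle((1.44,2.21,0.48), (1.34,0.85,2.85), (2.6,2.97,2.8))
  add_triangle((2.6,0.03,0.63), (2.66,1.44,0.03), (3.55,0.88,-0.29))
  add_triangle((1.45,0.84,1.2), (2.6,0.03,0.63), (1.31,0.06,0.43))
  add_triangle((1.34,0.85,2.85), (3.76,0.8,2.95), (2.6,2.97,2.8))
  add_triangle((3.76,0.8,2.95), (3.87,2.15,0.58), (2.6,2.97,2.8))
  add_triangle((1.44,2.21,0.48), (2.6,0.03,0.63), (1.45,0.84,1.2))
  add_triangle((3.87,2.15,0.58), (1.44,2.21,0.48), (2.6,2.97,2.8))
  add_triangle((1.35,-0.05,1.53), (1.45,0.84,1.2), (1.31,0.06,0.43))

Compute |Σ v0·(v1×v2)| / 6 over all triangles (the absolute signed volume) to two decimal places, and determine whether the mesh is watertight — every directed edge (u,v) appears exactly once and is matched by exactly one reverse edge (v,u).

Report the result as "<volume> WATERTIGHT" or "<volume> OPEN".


9.73 WATERTIGHT

Per-triangle v0·(v1×v2)/6:
  t1: -0.5915
  t2: -0.3574
  t3: -0.6641
  t4: +0.9193
  t5: +0.3288
  t6: -0.0266
  t7: +0.2397
  t8: +0.0906
  t9: +1.9774
  t10: +0.5068
  t11: +0.0287
  t12: -0.4790
  t13: -0.0237
  t14: +2.4551
  t15: +4.3521
  t16: -0.7599
  t17: +1.9321
  t18: -0.2013
Σ = +9.7270 → |volume| = 9.73

Directed edges: 54 total, each appears once with its reverse present → watertight.


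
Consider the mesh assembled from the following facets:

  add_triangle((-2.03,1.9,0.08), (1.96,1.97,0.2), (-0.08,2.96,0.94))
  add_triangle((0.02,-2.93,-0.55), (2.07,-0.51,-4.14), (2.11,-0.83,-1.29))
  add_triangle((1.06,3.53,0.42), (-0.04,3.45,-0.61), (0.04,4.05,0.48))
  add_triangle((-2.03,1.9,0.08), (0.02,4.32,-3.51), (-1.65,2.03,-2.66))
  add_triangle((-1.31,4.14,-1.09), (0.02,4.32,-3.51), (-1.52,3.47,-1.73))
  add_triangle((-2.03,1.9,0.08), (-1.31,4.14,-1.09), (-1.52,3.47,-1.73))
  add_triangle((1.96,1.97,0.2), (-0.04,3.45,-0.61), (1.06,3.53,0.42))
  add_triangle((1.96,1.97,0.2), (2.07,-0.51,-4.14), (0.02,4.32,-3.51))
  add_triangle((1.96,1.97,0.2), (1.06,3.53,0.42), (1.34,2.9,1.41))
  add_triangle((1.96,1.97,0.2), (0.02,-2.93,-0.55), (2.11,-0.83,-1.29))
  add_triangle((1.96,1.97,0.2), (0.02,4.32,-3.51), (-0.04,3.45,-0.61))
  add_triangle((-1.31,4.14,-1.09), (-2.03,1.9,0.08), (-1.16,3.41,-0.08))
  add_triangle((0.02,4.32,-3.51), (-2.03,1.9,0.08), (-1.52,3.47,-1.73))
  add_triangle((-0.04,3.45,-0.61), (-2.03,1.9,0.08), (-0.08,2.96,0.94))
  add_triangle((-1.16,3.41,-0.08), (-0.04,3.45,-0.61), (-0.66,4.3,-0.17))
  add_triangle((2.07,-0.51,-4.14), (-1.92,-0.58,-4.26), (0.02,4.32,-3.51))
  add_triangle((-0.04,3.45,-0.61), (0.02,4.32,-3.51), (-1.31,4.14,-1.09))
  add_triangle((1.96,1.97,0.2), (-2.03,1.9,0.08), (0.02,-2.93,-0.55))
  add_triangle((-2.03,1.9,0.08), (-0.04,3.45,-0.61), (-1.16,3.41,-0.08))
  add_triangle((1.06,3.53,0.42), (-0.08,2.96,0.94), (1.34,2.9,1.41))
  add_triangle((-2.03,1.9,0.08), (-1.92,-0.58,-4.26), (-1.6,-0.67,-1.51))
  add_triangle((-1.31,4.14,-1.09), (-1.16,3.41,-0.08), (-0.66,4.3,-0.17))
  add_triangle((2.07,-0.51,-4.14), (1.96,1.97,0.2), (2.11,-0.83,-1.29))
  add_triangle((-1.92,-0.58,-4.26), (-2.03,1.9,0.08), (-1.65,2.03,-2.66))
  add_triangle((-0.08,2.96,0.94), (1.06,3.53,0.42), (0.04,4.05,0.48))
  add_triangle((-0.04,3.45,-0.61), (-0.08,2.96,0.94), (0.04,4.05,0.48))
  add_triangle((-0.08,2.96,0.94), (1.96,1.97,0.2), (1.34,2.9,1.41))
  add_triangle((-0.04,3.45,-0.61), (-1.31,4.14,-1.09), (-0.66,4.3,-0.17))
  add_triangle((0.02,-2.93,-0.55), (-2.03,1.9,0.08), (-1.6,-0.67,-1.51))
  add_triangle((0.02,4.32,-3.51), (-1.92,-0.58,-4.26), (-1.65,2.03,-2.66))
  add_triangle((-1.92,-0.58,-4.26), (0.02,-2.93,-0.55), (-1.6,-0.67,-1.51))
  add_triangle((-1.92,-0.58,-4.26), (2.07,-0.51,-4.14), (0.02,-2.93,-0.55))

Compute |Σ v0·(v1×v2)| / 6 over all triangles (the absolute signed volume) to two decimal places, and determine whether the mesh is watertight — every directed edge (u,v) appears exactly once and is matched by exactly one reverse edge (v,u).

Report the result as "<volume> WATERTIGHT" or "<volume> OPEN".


64.74 WATERTIGHT

Per-triangle v0·(v1×v2)/6:
  t1: -0.9353
  t2: +3.0114
  t3: +0.7050
  t4: +3.4235
  t5: +1.4722
  t6: +0.9738
  t7: +0.8434
  t8: +9.0839
  t9: +0.8669
  t10: +0.9185
  t11: +3.1531
  t12: +0.7738
  t13: -0.1967
  t14: +1.6786
  t15: -0.1968
  t16: +13.3467
  t17: +2.0072
  t18: -0.4339
  t19: -0.3358
  t20: +0.7693
  t21: +1.9145
  t22: +0.4491
  t23: +2.9204
  t24: +2.9040
  t25: +0.4078
  t26: +0.1046
  t27: -0.7835
  t28: +0.5539
  t29: +1.1467
  t30: +4.2576
  t31: +1.9522
  t32: +7.9888
Σ = +64.7448 → |volume| = 64.74

Directed edges: 96 total, each appears once with its reverse present → watertight.


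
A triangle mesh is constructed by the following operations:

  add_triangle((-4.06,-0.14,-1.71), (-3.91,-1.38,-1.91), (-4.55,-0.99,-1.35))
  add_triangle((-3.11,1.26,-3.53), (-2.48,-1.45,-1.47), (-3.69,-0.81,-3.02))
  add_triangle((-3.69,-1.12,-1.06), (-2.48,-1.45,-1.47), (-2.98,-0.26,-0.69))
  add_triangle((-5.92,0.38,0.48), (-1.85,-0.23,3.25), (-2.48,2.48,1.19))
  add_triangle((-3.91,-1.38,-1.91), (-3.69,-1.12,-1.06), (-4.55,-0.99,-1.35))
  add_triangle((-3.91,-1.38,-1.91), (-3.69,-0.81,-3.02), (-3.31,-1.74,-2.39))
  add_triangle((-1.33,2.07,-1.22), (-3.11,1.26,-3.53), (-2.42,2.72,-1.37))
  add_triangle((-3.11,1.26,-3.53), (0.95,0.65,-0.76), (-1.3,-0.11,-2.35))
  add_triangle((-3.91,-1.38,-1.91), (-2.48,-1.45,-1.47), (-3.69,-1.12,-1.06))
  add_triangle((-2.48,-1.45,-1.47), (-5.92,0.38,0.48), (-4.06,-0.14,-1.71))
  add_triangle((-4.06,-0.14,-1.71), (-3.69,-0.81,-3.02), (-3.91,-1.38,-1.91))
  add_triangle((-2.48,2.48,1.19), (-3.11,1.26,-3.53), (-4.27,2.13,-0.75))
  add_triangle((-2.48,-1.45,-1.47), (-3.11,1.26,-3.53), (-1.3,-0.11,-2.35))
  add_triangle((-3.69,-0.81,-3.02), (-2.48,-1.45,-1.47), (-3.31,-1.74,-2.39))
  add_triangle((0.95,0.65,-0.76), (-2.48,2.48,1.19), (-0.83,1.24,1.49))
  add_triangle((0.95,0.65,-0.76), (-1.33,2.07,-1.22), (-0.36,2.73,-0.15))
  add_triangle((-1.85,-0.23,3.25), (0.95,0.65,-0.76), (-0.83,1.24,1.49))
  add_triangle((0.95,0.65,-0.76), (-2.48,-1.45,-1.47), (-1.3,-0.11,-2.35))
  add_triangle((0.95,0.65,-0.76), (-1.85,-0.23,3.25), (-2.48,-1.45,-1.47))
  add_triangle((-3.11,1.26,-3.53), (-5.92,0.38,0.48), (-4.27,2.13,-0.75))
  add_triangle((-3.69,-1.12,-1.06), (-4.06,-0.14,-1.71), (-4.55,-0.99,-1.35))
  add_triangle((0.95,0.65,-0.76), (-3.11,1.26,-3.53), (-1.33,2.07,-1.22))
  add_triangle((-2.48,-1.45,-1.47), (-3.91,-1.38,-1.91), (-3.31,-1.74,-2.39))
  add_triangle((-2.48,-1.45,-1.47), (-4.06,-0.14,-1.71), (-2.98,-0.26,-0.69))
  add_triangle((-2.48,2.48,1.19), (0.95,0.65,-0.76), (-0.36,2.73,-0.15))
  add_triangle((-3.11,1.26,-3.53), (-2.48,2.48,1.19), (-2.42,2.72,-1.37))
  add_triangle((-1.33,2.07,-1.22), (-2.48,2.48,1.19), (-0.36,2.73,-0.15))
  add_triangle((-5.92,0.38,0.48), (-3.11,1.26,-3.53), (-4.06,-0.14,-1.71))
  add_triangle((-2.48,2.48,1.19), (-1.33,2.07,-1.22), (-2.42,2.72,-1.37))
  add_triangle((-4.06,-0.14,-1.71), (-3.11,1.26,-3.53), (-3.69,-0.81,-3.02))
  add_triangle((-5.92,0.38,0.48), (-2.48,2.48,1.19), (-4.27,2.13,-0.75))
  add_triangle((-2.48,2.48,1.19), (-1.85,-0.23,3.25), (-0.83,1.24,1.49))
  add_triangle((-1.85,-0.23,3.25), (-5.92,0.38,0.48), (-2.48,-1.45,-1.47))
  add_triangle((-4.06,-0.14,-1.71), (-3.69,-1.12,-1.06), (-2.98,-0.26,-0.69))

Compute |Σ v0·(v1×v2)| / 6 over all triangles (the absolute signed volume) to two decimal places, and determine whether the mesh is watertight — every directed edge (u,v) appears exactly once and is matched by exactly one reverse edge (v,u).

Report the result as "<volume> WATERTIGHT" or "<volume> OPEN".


Per-triangle v0·(v1×v2)/6:
  t1: +0.6256
  t2: -0.1203
  t3: -0.2291
  t4: +7.4389
  t5: +0.1943
  t6: +0.7017
  t7: +0.8316
  t8: +1.0757
  t9: +0.2474
  t10: +2.5772
  t11: +1.1135
  t12: +2.3022
  t13: +1.5565
  t14: -0.1712
  t15: +0.7735
  t16: +0.8697
  t17: +0.3712
  t18: +0.2938
  t19: -0.6356
  t20: +5.7789
  t21: -0.1019
  t22: +1.6143
  t23: +0.1932
  t24: -0.5670
  t25: -0.0845
  t26: +2.5583
  t27: +1.7216
  t28: +3.6284
  t29: +0.5438
  t30: +2.3818
  t31: +4.3211
  t32: +1.3389
  t33: +5.4970
  t34: +0.3271
Σ = +48.9673 → |volume| = 48.97

Directed edges: 102 total, each appears once with its reverse present → watertight.

48.97 WATERTIGHT


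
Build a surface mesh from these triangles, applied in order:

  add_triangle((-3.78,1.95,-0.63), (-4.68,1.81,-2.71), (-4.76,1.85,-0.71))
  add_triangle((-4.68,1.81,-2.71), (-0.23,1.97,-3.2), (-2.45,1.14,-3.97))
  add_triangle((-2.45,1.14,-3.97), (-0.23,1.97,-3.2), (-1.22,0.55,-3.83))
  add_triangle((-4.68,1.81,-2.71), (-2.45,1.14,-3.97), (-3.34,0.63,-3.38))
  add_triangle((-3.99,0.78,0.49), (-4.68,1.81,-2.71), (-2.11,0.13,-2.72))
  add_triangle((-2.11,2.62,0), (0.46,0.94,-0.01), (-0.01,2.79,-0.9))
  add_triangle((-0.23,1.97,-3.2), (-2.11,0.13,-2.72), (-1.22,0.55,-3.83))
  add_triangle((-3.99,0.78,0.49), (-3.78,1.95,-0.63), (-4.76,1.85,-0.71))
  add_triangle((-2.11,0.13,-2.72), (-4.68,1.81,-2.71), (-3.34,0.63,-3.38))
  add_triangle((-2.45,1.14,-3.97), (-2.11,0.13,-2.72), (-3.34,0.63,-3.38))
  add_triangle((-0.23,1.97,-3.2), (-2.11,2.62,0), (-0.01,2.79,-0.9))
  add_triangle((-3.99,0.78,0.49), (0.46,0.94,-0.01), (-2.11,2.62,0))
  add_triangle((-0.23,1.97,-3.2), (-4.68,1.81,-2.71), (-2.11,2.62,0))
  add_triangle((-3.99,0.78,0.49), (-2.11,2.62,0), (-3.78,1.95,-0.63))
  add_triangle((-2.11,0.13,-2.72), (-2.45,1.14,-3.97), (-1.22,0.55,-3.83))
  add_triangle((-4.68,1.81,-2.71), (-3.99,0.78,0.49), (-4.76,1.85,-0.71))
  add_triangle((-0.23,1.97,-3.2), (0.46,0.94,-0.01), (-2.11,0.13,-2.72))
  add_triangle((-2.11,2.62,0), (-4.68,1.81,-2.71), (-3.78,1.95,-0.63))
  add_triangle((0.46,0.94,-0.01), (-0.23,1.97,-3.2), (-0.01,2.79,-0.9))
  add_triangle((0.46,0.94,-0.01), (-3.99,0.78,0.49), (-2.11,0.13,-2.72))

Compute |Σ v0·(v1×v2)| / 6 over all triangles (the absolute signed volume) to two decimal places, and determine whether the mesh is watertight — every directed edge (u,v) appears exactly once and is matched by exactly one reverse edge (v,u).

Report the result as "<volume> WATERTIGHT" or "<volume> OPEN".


21.50 WATERTIGHT

Per-triangle v0·(v1×v2)/6:
  t1: +0.7680
  t2: +3.2829
  t3: +1.4301
  t4: +1.5340
  t5: +2.3904
  t6: +0.4685
  t7: -1.0677
  t8: +0.3735
  t9: +0.0004
  t10: +0.4430
  t11: +2.5926
  t12: +0.2457
  t13: +6.1079
  t14: +1.3976
  t15: +0.6496
  t16: +1.2379
  t17: -0.5740
  t18: +1.7283
  t19: +0.5222
  t20: -2.0317
Σ = +21.4992 → |volume| = 21.50

Directed edges: 60 total, each appears once with its reverse present → watertight.


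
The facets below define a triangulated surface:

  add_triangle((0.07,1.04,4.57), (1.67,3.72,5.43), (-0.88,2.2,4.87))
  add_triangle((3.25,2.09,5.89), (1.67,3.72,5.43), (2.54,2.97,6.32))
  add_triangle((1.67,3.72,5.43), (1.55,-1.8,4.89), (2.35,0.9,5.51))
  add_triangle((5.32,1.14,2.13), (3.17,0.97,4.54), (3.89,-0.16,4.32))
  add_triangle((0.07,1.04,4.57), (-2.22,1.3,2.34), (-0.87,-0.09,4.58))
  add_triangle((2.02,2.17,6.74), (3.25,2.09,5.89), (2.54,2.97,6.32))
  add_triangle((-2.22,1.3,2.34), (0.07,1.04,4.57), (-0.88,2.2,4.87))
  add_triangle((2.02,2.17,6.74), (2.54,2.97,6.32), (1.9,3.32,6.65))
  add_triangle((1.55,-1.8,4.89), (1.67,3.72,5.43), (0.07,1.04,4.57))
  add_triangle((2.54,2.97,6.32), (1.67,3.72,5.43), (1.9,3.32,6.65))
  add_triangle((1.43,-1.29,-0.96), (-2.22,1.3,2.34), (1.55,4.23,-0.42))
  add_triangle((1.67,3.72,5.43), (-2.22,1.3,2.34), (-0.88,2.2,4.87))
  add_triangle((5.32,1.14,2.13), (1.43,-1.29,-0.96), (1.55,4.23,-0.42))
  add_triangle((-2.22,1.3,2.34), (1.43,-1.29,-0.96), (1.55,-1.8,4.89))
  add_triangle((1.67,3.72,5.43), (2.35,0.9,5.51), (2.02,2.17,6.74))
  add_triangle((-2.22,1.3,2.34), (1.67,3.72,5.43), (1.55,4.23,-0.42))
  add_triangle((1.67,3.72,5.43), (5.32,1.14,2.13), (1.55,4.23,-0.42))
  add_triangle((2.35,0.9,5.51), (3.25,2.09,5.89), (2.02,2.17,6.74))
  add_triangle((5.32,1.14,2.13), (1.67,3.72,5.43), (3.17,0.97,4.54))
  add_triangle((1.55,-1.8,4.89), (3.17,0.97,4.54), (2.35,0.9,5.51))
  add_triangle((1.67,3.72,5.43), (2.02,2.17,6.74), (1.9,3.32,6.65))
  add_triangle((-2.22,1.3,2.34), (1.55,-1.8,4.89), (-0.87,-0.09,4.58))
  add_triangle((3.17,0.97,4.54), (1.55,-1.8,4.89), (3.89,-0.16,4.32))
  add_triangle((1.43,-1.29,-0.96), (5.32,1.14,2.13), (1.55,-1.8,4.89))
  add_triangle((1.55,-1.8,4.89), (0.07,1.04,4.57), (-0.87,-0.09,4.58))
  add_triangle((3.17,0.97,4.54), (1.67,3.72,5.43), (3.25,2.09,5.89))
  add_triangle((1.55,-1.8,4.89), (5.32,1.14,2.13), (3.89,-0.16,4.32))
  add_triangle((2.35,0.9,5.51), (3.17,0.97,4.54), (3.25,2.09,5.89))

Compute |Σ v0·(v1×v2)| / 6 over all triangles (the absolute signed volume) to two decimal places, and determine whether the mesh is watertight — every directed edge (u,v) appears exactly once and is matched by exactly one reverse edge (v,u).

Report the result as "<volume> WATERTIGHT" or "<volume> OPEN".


93.14 WATERTIGHT

Per-triangle v0·(v1×v2)/6:
  t1: +3.1258
  t2: +0.7205
  t3: +2.9348
  t4: +3.5936
  t5: +2.4951
  t6: +1.4193
  t7: +1.3178
  t8: +0.9531
  t9: +6.3117
  t10: +0.8456
  t11: -1.2436
  t12: +2.3709
  t13: +6.7695
  t14: +0.9118
  t15: -1.5893
  t16: +11.5584
  t17: +19.5579
  t18: +1.6097
  t19: +8.5233
  t20: +2.8319
  t21: -0.2625
  t22: -0.2376
  t23: +3.4083
  t24: +8.9406
  t25: +3.3580
  t26: +0.3360
  t27: +1.4614
  t28: +1.1231
Σ = +93.1450 → |volume| = 93.14

Directed edges: 84 total, each appears once with its reverse present → watertight.
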